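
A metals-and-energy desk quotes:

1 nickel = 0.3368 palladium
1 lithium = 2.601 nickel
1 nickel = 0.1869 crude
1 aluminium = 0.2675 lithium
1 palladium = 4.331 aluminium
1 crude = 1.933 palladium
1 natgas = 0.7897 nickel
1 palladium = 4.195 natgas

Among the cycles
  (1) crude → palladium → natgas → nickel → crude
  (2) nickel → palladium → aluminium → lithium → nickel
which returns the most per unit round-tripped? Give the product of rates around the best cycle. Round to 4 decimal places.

(1) 1.933 × 4.195 × 0.7897 × 0.1869 = 1.19684
(2) 0.3368 × 4.331 × 0.2675 × 2.601 = 1.01490
Highest is cycle (1) at 1.1968 (>1, arbitrage).

1.1968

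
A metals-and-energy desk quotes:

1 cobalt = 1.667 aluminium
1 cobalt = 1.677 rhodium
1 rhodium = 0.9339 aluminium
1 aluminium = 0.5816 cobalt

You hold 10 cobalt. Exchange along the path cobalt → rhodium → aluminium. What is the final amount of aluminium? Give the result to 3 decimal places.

15.662

10 cobalt × 1.677 = 16.77 rhodium
16.77 rhodium × 0.9339 = 15.661503 aluminium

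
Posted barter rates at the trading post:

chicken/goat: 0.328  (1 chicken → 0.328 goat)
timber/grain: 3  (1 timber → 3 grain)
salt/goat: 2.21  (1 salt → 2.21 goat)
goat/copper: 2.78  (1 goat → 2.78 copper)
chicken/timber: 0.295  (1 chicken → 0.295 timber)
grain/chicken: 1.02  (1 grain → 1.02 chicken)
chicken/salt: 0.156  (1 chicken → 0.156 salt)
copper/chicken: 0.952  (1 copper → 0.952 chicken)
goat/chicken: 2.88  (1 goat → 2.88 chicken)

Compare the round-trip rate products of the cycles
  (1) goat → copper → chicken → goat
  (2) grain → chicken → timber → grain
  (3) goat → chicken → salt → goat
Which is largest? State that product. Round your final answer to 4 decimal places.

(1) 2.78 × 0.952 × 0.328 = 0.86807
(2) 1.02 × 0.295 × 3 = 0.90270
(3) 2.88 × 0.156 × 2.21 = 0.99291
Highest is cycle (3) at 0.9929 (≤1, no arbitrage).

0.9929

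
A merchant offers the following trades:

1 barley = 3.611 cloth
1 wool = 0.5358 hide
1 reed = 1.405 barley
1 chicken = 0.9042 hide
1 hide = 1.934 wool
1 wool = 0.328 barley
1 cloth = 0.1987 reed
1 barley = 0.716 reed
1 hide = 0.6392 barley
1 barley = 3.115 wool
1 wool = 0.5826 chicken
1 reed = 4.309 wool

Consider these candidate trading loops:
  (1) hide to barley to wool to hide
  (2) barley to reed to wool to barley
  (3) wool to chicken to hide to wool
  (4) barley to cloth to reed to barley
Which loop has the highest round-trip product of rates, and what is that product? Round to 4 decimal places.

(1) 0.6392 × 3.115 × 0.5358 = 1.06684
(2) 0.716 × 4.309 × 0.328 = 1.01196
(3) 0.5826 × 0.9042 × 1.934 = 1.01881
(4) 3.611 × 0.1987 × 1.405 = 1.00810
Highest is cycle (1) at 1.0668 (>1, arbitrage).

1.0668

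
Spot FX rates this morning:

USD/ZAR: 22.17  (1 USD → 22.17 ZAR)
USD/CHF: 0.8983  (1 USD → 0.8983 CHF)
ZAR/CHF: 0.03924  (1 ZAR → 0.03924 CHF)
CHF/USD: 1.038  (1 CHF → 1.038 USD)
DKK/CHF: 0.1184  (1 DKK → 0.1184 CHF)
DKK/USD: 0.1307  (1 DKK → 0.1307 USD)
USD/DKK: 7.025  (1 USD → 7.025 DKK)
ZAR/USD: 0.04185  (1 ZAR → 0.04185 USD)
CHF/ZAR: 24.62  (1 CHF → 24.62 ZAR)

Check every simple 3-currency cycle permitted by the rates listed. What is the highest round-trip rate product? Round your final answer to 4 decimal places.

0.9256

ZAR→USD→CHF→ZAR: 0.04185 × 0.8983 × 24.62 = 0.92556
ZAR→CHF→USD→ZAR: 0.03924 × 1.038 × 22.17 = 0.90301
DKK→CHF→USD→DKK: 0.1184 × 1.038 × 7.025 = 0.86337
Maximum is ZAR→USD→CHF→ZAR at 0.9256; no arbitrage — every cycle loses value.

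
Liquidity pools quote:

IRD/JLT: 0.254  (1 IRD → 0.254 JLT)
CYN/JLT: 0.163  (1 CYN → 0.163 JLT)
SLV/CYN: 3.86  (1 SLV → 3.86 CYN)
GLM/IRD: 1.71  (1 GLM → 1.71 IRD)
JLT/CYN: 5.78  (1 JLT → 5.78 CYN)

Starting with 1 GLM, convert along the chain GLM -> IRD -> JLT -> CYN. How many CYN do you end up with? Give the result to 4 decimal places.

1 GLM × 1.71 = 1.71 IRD
1.71 IRD × 0.254 = 0.43434 JLT
0.43434 JLT × 5.78 = 2.5104852 CYN

2.5105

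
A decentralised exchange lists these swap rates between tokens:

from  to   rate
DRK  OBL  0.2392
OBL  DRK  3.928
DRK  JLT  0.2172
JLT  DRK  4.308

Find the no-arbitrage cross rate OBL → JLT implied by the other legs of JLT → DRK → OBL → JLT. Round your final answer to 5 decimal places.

Known legs of the cycle: 4.308 × 0.2392 = 1.0304736
For no arbitrage the full-cycle product must be 1, so the missing rate is 1 / 1.0304736 ≈ 0.9704276.

0.97043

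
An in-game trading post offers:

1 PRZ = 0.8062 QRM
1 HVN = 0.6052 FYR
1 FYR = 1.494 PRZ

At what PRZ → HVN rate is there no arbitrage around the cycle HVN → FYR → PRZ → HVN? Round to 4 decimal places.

Known legs of the cycle: 0.6052 × 1.494 = 0.9041688
For no arbitrage the full-cycle product must be 1, so the missing rate is 1 / 0.9041688 ≈ 1.105988.

1.1060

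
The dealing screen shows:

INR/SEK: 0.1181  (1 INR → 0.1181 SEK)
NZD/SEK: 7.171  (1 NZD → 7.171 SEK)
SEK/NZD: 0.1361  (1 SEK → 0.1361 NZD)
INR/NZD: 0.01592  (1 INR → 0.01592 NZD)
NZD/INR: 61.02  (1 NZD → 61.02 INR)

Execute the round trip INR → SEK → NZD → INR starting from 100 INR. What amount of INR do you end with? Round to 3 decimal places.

98.080

100 INR × 0.1181 = 11.81 SEK
11.81 SEK × 0.1361 = 1.607341 NZD
1.607341 NZD × 61.02 = 98.07994782 INR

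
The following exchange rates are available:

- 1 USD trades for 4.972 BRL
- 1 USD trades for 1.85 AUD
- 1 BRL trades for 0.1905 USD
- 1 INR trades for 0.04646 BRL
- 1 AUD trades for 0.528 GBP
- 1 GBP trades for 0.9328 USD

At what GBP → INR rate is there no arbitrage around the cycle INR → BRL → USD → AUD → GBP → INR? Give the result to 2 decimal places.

Known legs of the cycle: 0.04646 × 0.1905 × 1.85 × 0.528 = 0.008645295384
For no arbitrage the full-cycle product must be 1, so the missing rate is 1 / 0.008645295384 ≈ 115.6698.

115.67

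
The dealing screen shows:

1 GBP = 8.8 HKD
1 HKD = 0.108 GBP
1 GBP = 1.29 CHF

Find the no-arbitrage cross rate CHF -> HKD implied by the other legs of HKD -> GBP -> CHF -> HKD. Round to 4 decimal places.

7.1777

Known legs of the cycle: 0.108 × 1.29 = 0.13932
For no arbitrage the full-cycle product must be 1, so the missing rate is 1 / 0.13932 ≈ 7.177720.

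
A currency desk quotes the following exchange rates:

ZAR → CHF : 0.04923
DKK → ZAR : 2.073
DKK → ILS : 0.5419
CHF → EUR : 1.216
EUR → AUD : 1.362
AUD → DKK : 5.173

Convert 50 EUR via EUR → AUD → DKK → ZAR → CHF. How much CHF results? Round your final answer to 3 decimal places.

35.952

50 EUR × 1.362 = 68.1 AUD
68.1 AUD × 5.173 = 352.2813 DKK
352.2813 DKK × 2.073 = 730.2791349 ZAR
730.2791349 ZAR × 0.04923 = 35.951641811127 CHF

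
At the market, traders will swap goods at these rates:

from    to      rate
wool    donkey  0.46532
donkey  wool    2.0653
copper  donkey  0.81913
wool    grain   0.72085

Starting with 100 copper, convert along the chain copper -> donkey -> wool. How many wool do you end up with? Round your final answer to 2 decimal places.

100 copper × 0.81913 = 81.913 donkey
81.913 donkey × 2.0653 = 169.1749189 wool

169.17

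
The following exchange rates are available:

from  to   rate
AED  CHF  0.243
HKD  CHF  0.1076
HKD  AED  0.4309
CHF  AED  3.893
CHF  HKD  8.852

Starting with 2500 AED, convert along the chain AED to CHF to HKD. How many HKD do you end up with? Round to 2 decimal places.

5377.59

2500 AED × 0.243 = 607.5 CHF
607.5 CHF × 8.852 = 5377.59 HKD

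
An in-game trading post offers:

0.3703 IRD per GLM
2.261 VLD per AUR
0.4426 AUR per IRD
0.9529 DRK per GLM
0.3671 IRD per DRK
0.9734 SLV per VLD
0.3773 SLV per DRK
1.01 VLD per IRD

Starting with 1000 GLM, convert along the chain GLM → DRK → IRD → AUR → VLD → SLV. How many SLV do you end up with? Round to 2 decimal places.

1000 GLM × 0.9529 = 952.9 DRK
952.9 DRK × 0.3671 = 349.80959 IRD
349.80959 IRD × 0.4426 = 154.825724534 AUR
154.825724534 AUR × 2.261 = 350.060963171374 VLD
350.060963171374 VLD × 0.9734 = 340.7493415510154516 SLV

340.75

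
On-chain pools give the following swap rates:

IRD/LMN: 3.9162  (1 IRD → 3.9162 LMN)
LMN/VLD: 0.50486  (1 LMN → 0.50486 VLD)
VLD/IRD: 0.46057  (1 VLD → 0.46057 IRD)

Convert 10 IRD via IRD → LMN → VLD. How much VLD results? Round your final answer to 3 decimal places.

19.771

10 IRD × 3.9162 = 39.162 LMN
39.162 LMN × 0.50486 = 19.77132732 VLD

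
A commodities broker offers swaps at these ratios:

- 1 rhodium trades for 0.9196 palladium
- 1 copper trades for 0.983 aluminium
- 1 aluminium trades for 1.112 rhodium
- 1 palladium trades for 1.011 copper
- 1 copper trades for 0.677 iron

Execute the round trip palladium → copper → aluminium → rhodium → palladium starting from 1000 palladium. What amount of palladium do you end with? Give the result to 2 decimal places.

1016.27

1000 palladium × 1.011 = 1011 copper
1011 copper × 0.983 = 993.813 aluminium
993.813 aluminium × 1.112 = 1105.120056 rhodium
1105.120056 rhodium × 0.9196 = 1016.2684034976 palladium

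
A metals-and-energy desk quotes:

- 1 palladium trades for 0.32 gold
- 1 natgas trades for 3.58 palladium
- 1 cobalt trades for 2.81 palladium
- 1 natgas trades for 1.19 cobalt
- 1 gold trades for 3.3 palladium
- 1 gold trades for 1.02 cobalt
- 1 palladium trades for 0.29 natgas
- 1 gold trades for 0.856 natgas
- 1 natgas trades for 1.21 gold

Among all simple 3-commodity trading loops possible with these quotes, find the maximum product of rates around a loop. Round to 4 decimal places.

palladium→natgas→gold→palladium: 0.29 × 1.21 × 3.3 = 1.15797
palladium→gold→natgas→palladium: 0.32 × 0.856 × 3.58 = 0.98063
cobalt→palladium→natgas→cobalt: 2.81 × 0.29 × 1.19 = 0.96973
cobalt→palladium→gold→cobalt: 2.81 × 0.32 × 1.02 = 0.91718
Maximum is palladium→natgas→gold→palladium at 1.1580; arbitrage exists.

1.1580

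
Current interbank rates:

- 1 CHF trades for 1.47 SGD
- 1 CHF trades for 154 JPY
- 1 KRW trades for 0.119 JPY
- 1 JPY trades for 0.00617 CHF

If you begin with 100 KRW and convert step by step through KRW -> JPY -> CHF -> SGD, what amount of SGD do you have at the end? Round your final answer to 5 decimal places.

100 KRW × 0.119 = 11.9 JPY
11.9 JPY × 0.00617 = 0.073423 CHF
0.073423 CHF × 1.47 = 0.10793181 SGD

0.10793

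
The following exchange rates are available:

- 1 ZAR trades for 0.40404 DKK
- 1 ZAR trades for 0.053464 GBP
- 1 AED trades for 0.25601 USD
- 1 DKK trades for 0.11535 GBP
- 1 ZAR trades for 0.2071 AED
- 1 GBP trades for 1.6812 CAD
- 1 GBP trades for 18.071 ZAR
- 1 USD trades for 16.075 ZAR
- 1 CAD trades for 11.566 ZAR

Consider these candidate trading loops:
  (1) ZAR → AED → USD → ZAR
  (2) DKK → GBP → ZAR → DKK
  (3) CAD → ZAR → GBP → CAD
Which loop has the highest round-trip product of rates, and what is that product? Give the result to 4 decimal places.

1.0396

(1) 0.2071 × 0.25601 × 16.075 = 0.85229
(2) 0.11535 × 18.071 × 0.40404 = 0.84222
(3) 11.566 × 0.053464 × 1.6812 = 1.03959
Highest is cycle (3) at 1.0396 (>1, arbitrage).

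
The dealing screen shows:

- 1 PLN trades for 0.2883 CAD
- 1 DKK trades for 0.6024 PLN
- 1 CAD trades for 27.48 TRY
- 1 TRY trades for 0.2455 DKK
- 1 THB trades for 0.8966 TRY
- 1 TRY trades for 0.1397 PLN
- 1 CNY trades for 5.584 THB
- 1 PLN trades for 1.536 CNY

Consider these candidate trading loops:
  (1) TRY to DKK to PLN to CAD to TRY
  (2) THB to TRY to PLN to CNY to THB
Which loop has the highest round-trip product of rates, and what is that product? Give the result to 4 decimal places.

1.1716

(1) 0.2455 × 0.6024 × 0.2883 × 27.48 = 1.17165
(2) 0.8966 × 0.1397 × 1.536 × 5.584 = 1.07432
Highest is cycle (1) at 1.1716 (>1, arbitrage).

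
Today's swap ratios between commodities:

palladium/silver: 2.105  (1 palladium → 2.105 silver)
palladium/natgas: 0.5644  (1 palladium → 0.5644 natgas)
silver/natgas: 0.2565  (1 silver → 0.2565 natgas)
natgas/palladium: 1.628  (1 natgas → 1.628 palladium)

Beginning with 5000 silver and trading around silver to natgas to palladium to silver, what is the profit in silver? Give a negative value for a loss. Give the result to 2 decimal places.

5000 silver × 0.2565 = 1282.5 natgas
1282.5 natgas × 1.628 = 2087.91 palladium
2087.91 palladium × 2.105 = 4395.05055 silver
Net change: 4395.05055 − 5000 = -604.94945 silver

-604.95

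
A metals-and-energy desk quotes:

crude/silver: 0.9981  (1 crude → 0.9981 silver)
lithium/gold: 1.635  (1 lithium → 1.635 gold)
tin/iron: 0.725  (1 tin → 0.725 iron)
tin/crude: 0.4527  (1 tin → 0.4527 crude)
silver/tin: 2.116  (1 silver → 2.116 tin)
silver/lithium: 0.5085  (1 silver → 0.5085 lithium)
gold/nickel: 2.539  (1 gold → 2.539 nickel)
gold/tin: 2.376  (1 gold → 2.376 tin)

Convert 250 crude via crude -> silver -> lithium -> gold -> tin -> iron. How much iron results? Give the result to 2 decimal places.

250 crude × 0.9981 = 249.525 silver
249.525 silver × 0.5085 = 126.8834625 lithium
126.8834625 lithium × 1.635 = 207.4544611875 gold
207.4544611875 gold × 2.376 = 492.9117997815 tin
492.9117997815 tin × 0.725 = 357.3610548415875 iron

357.36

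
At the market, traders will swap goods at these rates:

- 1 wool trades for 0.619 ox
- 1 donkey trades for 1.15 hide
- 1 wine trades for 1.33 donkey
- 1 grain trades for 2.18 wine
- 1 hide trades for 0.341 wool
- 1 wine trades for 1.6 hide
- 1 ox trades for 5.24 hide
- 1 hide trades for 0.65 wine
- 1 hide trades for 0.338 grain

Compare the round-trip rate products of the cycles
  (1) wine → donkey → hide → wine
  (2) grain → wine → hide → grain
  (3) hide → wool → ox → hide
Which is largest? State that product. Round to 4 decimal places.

1.1789

(1) 1.33 × 1.15 × 0.65 = 0.99418
(2) 2.18 × 1.6 × 0.338 = 1.17894
(3) 0.341 × 0.619 × 5.24 = 1.10605
Highest is cycle (2) at 1.1789 (>1, arbitrage).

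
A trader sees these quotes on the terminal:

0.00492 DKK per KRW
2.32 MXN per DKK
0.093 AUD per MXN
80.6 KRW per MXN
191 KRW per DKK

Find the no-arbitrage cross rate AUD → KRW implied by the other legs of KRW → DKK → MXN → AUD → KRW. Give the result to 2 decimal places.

942.03

Known legs of the cycle: 0.00492 × 2.32 × 0.093 = 0.0010615392
For no arbitrage the full-cycle product must be 1, so the missing rate is 1 / 0.0010615392 ≈ 942.0283.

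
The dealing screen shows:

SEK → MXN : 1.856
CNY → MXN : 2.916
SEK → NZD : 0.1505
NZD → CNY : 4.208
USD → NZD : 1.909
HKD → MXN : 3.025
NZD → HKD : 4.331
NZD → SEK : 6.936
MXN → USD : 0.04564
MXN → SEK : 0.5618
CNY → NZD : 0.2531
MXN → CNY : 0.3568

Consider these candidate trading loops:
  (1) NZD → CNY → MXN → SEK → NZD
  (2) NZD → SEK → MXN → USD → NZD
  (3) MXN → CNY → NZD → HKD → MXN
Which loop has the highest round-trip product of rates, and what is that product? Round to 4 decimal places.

(1) 4.208 × 2.916 × 0.5618 × 0.1505 = 1.03748
(2) 6.936 × 1.856 × 0.04564 × 1.909 = 1.12160
(3) 0.3568 × 0.2531 × 4.331 × 3.025 = 1.18312
Highest is cycle (3) at 1.1831 (>1, arbitrage).

1.1831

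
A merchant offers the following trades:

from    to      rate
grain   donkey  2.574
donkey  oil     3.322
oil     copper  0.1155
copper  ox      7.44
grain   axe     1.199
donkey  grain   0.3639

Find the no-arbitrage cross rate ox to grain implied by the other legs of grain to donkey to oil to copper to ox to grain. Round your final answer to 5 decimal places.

Known legs of the cycle: 2.574 × 3.322 × 0.1155 × 7.44 = 7.34789751696
For no arbitrage the full-cycle product must be 1, so the missing rate is 1 / 7.34789751696 ≈ 0.1360934.

0.13609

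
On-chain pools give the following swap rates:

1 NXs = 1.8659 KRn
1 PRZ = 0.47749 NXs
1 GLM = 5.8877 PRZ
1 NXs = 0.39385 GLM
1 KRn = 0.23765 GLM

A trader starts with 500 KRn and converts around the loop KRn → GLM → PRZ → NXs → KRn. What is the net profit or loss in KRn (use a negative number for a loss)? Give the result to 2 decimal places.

123.31

500 KRn × 0.23765 = 118.825 GLM
118.825 GLM × 5.8877 = 699.6059525 PRZ
699.6059525 PRZ × 0.47749 = 334.054846259225 NXs
334.054846259225 NXs × 1.8659 = 623.3129376350879275 KRn
Net change: 623.3129376350879275 − 500 = 123.3129376350879275 KRn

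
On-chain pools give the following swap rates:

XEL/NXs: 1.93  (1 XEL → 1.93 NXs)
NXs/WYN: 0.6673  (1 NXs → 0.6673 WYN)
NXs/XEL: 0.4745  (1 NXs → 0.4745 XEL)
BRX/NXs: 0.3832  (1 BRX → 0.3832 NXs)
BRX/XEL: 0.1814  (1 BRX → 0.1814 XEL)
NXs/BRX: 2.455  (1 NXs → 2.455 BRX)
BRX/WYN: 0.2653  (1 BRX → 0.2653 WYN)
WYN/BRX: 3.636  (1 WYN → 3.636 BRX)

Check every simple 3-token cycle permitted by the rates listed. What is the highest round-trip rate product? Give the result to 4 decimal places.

0.9298

NXs→WYN→BRX→NXs: 0.6673 × 3.636 × 0.3832 = 0.92976
NXs→BRX→XEL→NXs: 2.455 × 0.1814 × 1.93 = 0.85950
Maximum is NXs→WYN→BRX→NXs at 0.9298; no arbitrage — every cycle loses value.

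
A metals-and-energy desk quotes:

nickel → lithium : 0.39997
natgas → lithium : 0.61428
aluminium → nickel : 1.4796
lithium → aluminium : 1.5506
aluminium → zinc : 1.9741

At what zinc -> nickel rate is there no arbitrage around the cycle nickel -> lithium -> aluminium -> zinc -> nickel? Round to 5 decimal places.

0.81678

Known legs of the cycle: 0.39997 × 1.5506 × 1.9741 = 1.2243239528162
For no arbitrage the full-cycle product must be 1, so the missing rate is 1 / 1.2243239528162 ≈ 0.8167773.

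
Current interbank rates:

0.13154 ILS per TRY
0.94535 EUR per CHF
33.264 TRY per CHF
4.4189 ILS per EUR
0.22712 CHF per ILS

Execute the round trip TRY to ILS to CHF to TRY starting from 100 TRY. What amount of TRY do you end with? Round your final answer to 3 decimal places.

99.377

100 TRY × 0.13154 = 13.154 ILS
13.154 ILS × 0.22712 = 2.98753648 CHF
2.98753648 CHF × 33.264 = 99.37741347072 TRY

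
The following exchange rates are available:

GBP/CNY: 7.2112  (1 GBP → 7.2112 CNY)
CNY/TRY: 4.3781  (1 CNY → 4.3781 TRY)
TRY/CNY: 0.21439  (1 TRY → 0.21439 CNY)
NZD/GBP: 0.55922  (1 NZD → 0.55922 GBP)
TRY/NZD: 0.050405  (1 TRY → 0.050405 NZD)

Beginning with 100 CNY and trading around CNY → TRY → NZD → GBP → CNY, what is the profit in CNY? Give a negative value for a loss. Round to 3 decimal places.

100 CNY × 4.3781 = 437.81 TRY
437.81 TRY × 0.050405 = 22.06781305 NZD
22.06781305 NZD × 0.55922 = 12.340762413821 GBP
12.340762413821 GBP × 7.2112 = 88.9917059185459952 CNY
Net change: 88.9917059185459952 − 100 = -11.0082940814540048 CNY

-11.008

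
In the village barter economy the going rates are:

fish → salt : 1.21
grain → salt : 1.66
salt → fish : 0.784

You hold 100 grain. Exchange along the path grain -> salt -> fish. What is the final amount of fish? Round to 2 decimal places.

100 grain × 1.66 = 166 salt
166 salt × 0.784 = 130.144 fish

130.14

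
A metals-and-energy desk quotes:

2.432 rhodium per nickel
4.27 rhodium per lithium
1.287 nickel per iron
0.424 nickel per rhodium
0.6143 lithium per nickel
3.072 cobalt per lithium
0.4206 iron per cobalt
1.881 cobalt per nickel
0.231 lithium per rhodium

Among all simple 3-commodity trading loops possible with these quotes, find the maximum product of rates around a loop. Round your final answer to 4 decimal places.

lithium→rhodium→nickel→lithium: 4.27 × 0.424 × 0.6143 = 1.11218
nickel→cobalt→iron→nickel: 1.881 × 0.4206 × 1.287 = 1.01821
Maximum is lithium→rhodium→nickel→lithium at 1.1122; arbitrage exists.

1.1122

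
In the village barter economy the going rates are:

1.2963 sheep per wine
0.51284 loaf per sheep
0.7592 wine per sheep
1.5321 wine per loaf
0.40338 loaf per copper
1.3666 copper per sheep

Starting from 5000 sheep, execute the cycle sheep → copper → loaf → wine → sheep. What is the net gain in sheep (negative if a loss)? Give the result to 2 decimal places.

5000 sheep × 1.3666 = 6833 copper
6833 copper × 0.40338 = 2756.29554 loaf
2756.29554 loaf × 1.5321 = 4222.920396834 wine
4222.920396834 wine × 1.2963 = 5474.1717104159142 sheep
Net change: 5474.1717104159142 − 5000 = 474.1717104159142 sheep

474.17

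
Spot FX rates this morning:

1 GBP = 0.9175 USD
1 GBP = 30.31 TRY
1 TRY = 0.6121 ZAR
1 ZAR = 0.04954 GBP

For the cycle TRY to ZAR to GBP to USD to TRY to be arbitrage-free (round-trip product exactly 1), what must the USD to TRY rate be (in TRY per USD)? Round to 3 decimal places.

Known legs of the cycle: 0.6121 × 0.04954 × 0.9175 = 0.027821750695
For no arbitrage the full-cycle product must be 1, so the missing rate is 1 / 0.027821750695 ≈ 35.94310.

35.943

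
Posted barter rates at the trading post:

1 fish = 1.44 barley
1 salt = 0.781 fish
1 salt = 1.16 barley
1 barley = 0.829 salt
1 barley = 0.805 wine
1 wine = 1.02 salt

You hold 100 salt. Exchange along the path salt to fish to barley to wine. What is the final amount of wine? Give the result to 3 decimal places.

90.534

100 salt × 0.781 = 78.1 fish
78.1 fish × 1.44 = 112.464 barley
112.464 barley × 0.805 = 90.53352 wine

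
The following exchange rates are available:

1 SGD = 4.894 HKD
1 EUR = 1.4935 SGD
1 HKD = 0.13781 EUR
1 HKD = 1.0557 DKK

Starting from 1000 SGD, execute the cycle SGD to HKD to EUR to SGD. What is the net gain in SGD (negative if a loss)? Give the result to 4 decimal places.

7.2793

1000 SGD × 4.894 = 4894 HKD
4894 HKD × 0.13781 = 674.44214 EUR
674.44214 EUR × 1.4935 = 1007.27933609 SGD
Net change: 1007.27933609 − 1000 = 7.27933609 SGD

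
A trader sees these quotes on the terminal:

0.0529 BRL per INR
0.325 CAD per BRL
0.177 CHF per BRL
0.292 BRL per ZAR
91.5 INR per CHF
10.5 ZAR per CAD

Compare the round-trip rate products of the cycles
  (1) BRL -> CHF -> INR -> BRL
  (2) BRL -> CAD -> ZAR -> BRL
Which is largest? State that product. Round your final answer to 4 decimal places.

0.9965

(1) 0.177 × 91.5 × 0.0529 = 0.85674
(2) 0.325 × 10.5 × 0.292 = 0.99645
Highest is cycle (2) at 0.9965 (≤1, no arbitrage).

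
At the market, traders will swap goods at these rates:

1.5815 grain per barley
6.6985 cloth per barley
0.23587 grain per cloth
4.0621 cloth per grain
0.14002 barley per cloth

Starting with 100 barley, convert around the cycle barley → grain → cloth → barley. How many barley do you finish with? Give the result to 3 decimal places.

100 barley × 1.5815 = 158.15 grain
158.15 grain × 4.0621 = 642.421115 cloth
642.421115 cloth × 0.14002 = 89.9518045223 barley

89.952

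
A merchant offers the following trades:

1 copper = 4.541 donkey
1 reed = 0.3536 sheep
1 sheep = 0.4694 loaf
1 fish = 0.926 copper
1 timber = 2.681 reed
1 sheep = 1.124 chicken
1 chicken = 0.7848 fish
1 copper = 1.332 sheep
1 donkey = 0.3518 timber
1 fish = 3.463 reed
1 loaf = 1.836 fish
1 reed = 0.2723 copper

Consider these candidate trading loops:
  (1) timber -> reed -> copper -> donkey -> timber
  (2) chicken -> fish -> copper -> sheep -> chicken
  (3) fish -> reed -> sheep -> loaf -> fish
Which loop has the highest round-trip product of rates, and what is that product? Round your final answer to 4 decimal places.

1.1663

(1) 2.681 × 0.2723 × 4.541 × 0.3518 = 1.16625
(2) 0.7848 × 0.926 × 1.332 × 1.124 = 1.08803
(3) 3.463 × 0.3536 × 0.4694 × 1.836 = 1.05531
Highest is cycle (1) at 1.1663 (>1, arbitrage).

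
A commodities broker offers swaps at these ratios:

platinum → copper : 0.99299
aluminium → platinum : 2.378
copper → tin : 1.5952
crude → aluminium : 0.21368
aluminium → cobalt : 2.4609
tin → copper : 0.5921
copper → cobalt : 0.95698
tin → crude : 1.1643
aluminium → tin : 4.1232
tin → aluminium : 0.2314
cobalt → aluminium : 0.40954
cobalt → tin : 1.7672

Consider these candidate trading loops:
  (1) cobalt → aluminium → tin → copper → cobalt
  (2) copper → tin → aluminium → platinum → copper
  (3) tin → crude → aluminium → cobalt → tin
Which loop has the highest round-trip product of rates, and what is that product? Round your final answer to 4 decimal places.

1.0820

(1) 0.40954 × 4.1232 × 0.5921 × 0.95698 = 0.95682
(2) 1.5952 × 0.2314 × 2.378 × 0.99299 = 0.87164
(3) 1.1643 × 0.21368 × 2.4609 × 1.7672 = 1.08195
Highest is cycle (3) at 1.0820 (>1, arbitrage).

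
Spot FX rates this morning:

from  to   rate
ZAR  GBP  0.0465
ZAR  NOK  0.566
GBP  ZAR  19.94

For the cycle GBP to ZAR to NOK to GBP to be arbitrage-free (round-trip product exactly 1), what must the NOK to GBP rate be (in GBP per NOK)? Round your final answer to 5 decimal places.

Known legs of the cycle: 19.94 × 0.566 = 11.28604
For no arbitrage the full-cycle product must be 1, so the missing rate is 1 / 11.28604 ≈ 0.0886050.

0.08861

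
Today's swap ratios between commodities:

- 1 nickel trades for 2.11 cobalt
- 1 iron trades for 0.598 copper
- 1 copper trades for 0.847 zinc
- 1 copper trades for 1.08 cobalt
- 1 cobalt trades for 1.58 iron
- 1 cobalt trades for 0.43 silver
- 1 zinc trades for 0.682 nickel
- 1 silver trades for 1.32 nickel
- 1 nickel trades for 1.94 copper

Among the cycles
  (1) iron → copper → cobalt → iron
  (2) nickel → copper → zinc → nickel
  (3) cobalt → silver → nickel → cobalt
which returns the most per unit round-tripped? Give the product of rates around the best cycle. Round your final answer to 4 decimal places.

(1) 0.598 × 1.08 × 1.58 = 1.02043
(2) 1.94 × 0.847 × 0.682 = 1.12065
(3) 0.43 × 1.32 × 2.11 = 1.19764
Highest is cycle (3) at 1.1976 (>1, arbitrage).

1.1976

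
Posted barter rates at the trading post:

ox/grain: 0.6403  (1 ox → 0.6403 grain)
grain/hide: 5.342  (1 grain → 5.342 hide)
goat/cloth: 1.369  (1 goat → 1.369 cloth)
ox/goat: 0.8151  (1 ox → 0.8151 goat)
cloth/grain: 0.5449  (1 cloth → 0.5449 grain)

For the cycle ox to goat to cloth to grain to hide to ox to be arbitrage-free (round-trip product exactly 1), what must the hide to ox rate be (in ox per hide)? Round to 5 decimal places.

Known legs of the cycle: 0.8151 × 1.369 × 0.5449 × 5.342 = 3.24814219217202
For no arbitrage the full-cycle product must be 1, so the missing rate is 1 / 3.24814219217202 ≈ 0.3078683.

0.30787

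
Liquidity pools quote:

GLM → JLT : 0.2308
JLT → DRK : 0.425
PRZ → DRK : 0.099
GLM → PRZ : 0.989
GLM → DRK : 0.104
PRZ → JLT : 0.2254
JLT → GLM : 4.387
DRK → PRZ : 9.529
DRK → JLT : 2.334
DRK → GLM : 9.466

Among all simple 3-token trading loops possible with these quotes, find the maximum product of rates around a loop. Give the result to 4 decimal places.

GLM→DRK→JLT→GLM: 0.104 × 2.334 × 4.387 = 1.06488
GLM→PRZ→JLT→GLM: 0.989 × 0.2254 × 4.387 = 0.97795
GLM→JLT→DRK→GLM: 0.2308 × 0.425 × 9.466 = 0.92852
GLM→PRZ→DRK→GLM: 0.989 × 0.099 × 9.466 = 0.92683
PRZ→JLT→DRK→PRZ: 0.2254 × 0.425 × 9.529 = 0.91283
Maximum is GLM→DRK→JLT→GLM at 1.0649; arbitrage exists.

1.0649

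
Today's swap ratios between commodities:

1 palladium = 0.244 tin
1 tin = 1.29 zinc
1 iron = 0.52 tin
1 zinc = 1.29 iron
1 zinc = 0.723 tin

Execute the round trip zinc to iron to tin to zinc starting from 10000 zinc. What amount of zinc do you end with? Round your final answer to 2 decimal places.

10000 zinc × 1.29 = 12900 iron
12900 iron × 0.52 = 6708 tin
6708 tin × 1.29 = 8653.32 zinc

8653.32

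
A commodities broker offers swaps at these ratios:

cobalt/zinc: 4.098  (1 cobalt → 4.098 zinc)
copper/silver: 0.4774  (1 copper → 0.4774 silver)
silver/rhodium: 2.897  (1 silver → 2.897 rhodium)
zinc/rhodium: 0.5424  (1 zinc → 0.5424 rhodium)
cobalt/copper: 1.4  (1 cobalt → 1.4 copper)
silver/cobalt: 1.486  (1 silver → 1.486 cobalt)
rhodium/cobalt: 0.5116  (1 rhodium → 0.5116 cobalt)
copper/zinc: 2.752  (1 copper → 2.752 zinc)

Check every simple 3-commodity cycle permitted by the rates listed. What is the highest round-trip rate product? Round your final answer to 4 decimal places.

rhodium→cobalt→zinc→rhodium: 0.5116 × 4.098 × 0.5424 = 1.13716
copper→silver→cobalt→copper: 0.4774 × 1.486 × 1.4 = 0.99318
Maximum is rhodium→cobalt→zinc→rhodium at 1.1372; arbitrage exists.

1.1372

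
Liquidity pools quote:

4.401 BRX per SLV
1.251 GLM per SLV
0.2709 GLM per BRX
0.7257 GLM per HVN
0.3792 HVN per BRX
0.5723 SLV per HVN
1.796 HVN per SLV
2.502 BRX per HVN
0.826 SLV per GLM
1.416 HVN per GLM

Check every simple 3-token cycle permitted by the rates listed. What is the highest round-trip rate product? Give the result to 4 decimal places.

HVN→GLM→SLV→HVN: 0.7257 × 0.826 × 1.796 = 1.07657
HVN→SLV→GLM→HVN: 0.5723 × 1.251 × 1.416 = 1.01378
SLV→BRX→GLM→SLV: 4.401 × 0.2709 × 0.826 = 0.98478
HVN→BRX→GLM→HVN: 2.502 × 0.2709 × 1.416 = 0.95975
HVN→SLV→BRX→HVN: 0.5723 × 4.401 × 0.3792 = 0.95509
Maximum is HVN→GLM→SLV→HVN at 1.0766; arbitrage exists.

1.0766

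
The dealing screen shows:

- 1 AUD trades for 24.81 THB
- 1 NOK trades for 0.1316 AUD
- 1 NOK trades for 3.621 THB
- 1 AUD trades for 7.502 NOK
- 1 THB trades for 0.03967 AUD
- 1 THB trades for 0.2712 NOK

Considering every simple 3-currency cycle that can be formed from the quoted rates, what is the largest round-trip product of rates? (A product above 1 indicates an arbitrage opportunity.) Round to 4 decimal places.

AUD→NOK→THB→AUD: 7.502 × 3.621 × 0.03967 = 1.07763
AUD→THB→NOK→AUD: 24.81 × 0.2712 × 0.1316 = 0.88547
Maximum is AUD→NOK→THB→AUD at 1.0776; arbitrage exists.

1.0776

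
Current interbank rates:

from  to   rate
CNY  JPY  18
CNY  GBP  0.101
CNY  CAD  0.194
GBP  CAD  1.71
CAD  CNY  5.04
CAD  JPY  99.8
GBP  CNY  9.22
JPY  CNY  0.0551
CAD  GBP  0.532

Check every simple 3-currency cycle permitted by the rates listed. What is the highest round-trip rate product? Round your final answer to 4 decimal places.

JPY→CNY→CAD→JPY: 0.0551 × 0.194 × 99.8 = 1.06680
CNY→CAD→GBP→CNY: 0.194 × 0.532 × 9.22 = 0.95158
CNY→GBP→CAD→CNY: 0.101 × 1.71 × 5.04 = 0.87046
Maximum is JPY→CNY→CAD→JPY at 1.0668; arbitrage exists.

1.0668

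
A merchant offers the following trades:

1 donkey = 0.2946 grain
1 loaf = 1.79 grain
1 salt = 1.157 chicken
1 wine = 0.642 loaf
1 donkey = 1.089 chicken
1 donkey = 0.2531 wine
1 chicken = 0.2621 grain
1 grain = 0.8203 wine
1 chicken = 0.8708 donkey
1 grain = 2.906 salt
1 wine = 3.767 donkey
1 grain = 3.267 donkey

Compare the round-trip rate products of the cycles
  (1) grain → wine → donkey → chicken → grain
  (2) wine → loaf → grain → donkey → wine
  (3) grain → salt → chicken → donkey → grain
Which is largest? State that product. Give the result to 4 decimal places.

(1) 0.8203 × 3.767 × 1.089 × 0.2621 = 0.88199
(2) 0.642 × 1.79 × 3.267 × 0.2531 = 0.95023
(3) 2.906 × 1.157 × 0.8708 × 0.2946 = 0.86254
Highest is cycle (2) at 0.9502 (≤1, no arbitrage).

0.9502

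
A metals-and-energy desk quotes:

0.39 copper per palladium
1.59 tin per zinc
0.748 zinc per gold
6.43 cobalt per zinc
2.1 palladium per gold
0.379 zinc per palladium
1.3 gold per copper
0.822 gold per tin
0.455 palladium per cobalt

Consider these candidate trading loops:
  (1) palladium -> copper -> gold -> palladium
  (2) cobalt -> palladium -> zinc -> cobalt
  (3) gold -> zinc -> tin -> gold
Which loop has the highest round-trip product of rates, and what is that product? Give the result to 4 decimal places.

(1) 0.39 × 1.3 × 2.1 = 1.06470
(2) 0.455 × 0.379 × 6.43 = 1.10882
(3) 0.748 × 1.59 × 0.822 = 0.97762
Highest is cycle (2) at 1.1088 (>1, arbitrage).

1.1088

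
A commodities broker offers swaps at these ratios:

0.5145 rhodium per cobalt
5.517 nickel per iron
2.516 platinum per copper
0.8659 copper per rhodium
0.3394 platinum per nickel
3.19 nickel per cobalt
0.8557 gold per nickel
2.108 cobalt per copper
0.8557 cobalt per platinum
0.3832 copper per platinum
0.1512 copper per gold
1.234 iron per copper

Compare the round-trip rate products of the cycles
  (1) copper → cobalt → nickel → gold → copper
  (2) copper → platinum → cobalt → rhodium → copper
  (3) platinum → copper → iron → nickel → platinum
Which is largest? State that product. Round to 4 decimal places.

0.9591

(1) 2.108 × 3.19 × 0.8557 × 0.1512 = 0.87003
(2) 2.516 × 0.8557 × 0.5145 × 0.8659 = 0.95915
(3) 0.3832 × 1.234 × 5.517 × 0.3394 = 0.88543
Highest is cycle (2) at 0.9591 (≤1, no arbitrage).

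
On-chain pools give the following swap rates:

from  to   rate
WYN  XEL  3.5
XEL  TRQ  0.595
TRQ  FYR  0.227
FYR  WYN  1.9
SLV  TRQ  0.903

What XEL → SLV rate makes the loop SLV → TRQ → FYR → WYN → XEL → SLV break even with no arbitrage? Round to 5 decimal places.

0.73361

Known legs of the cycle: 0.903 × 0.227 × 1.9 × 3.5 = 1.36312365
For no arbitrage the full-cycle product must be 1, so the missing rate is 1 / 1.36312365 ≈ 0.7336092.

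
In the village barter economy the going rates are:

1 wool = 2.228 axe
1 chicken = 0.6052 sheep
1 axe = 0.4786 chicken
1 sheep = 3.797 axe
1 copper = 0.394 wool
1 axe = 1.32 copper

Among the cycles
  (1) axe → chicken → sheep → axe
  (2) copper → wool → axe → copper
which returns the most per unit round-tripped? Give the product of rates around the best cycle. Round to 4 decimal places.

(1) 0.4786 × 0.6052 × 3.797 = 1.09980
(2) 0.394 × 2.228 × 1.32 = 1.15874
Highest is cycle (2) at 1.1587 (>1, arbitrage).

1.1587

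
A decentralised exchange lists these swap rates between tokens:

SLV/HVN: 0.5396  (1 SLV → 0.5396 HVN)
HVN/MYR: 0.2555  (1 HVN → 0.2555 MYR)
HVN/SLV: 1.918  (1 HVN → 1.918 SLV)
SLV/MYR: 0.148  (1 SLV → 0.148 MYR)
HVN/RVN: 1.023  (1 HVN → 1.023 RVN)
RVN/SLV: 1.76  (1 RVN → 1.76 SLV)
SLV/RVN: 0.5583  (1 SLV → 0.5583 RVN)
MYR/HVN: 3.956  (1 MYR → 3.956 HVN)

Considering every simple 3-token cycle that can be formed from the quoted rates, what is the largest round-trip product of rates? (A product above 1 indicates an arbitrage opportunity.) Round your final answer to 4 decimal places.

1.1230

MYR→HVN→SLV→MYR: 3.956 × 1.918 × 0.148 = 1.12297
RVN→SLV→HVN→RVN: 1.76 × 0.5396 × 1.023 = 0.97154
Maximum is MYR→HVN→SLV→MYR at 1.1230; arbitrage exists.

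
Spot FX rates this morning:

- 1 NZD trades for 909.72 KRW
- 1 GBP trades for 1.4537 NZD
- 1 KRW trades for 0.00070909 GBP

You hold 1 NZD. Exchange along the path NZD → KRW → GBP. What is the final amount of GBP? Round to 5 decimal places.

1 NZD × 909.72 = 909.72 KRW
909.72 KRW × 0.00070909 = 0.6450733548 GBP

0.64507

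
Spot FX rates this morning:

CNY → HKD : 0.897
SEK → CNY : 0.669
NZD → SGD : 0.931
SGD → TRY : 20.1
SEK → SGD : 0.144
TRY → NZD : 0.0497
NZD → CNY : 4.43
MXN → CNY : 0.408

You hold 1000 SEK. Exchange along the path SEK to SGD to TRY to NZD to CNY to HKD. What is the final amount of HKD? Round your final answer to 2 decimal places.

571.62

1000 SEK × 0.144 = 144 SGD
144 SGD × 20.1 = 2894.4 TRY
2894.4 TRY × 0.0497 = 143.85168 NZD
143.85168 NZD × 4.43 = 637.2629424 CNY
637.2629424 CNY × 0.897 = 571.6248593328 HKD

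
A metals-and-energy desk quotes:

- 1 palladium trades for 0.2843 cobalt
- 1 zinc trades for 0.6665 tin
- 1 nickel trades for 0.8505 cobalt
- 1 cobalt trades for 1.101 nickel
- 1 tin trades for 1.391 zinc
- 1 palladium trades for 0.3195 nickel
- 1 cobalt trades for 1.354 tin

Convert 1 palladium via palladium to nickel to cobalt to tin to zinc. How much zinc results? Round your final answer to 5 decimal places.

0.51179

1 palladium × 0.3195 = 0.3195 nickel
0.3195 nickel × 0.8505 = 0.27173475 cobalt
0.27173475 cobalt × 1.354 = 0.3679288515 tin
0.3679288515 tin × 1.391 = 0.5117890324365 zinc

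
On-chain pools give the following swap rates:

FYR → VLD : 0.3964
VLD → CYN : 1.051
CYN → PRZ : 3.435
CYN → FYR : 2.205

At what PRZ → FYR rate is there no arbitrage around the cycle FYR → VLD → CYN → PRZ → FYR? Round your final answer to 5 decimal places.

Known legs of the cycle: 0.3964 × 1.051 × 3.435 = 1.431077334
For no arbitrage the full-cycle product must be 1, so the missing rate is 1 / 1.431077334 ≈ 0.6987743.

0.69877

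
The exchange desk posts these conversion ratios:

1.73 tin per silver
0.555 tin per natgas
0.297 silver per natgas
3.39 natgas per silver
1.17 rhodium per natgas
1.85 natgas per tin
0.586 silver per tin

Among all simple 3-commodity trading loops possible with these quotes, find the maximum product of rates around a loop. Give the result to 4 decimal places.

silver→natgas→tin→silver: 3.39 × 0.555 × 0.586 = 1.10253
silver→tin→natgas→silver: 1.73 × 1.85 × 0.297 = 0.95055
Maximum is silver→natgas→tin→silver at 1.1025; arbitrage exists.

1.1025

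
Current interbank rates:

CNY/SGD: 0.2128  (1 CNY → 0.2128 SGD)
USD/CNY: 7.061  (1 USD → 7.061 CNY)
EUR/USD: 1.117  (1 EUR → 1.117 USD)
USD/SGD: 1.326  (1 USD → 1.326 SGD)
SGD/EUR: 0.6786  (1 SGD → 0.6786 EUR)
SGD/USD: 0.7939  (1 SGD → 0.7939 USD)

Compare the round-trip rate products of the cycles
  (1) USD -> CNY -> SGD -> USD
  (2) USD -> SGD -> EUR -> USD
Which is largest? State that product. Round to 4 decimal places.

1.1929

(1) 7.061 × 0.2128 × 0.7939 = 1.19290
(2) 1.326 × 0.6786 × 1.117 = 1.00510
Highest is cycle (1) at 1.1929 (>1, arbitrage).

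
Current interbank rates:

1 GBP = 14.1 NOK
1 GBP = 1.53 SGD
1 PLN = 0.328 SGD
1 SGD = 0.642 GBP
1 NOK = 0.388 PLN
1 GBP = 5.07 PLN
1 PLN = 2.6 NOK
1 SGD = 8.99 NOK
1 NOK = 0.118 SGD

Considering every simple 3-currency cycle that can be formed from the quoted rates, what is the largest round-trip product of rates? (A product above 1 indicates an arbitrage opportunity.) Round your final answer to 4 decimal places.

1.1441

SGD→NOK→PLN→SGD: 8.99 × 0.388 × 0.328 = 1.14410
GBP→NOK→SGD→GBP: 14.1 × 0.118 × 0.642 = 1.06816
GBP→PLN→SGD→GBP: 5.07 × 0.328 × 0.642 = 1.06762
Maximum is SGD→NOK→PLN→SGD at 1.1441; arbitrage exists.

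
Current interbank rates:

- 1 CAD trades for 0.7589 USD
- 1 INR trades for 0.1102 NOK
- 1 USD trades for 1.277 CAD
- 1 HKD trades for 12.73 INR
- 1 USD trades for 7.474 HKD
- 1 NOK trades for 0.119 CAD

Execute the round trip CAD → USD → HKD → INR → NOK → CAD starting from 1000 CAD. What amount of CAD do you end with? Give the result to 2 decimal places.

1000 CAD × 0.7589 = 758.9 USD
758.9 USD × 7.474 = 5672.0186 HKD
5672.0186 HKD × 12.73 = 72204.796778 INR
72204.796778 INR × 0.1102 = 7956.9686049356 NOK
7956.9686049356 NOK × 0.119 = 946.8792639873364 CAD

946.88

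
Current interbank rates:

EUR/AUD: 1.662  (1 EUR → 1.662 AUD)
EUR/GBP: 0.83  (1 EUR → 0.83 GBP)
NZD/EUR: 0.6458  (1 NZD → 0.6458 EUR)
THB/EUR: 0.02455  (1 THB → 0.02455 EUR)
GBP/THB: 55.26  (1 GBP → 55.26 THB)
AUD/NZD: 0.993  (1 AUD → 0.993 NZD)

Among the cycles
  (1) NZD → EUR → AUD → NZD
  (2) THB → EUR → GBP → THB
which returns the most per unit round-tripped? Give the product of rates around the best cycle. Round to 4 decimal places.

(1) 0.6458 × 1.662 × 0.993 = 1.06581
(2) 0.02455 × 0.83 × 55.26 = 1.12601
Highest is cycle (2) at 1.1260 (>1, arbitrage).

1.1260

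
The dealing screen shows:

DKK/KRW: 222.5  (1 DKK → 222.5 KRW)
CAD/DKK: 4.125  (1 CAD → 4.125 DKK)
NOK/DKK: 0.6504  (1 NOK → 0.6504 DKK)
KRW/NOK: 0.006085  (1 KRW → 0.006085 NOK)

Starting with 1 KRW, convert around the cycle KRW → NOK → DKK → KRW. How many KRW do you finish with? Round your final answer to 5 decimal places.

0.88058

1 KRW × 0.006085 = 0.006085 NOK
0.006085 NOK × 0.6504 = 0.003957684 DKK
0.003957684 DKK × 222.5 = 0.88058469 KRW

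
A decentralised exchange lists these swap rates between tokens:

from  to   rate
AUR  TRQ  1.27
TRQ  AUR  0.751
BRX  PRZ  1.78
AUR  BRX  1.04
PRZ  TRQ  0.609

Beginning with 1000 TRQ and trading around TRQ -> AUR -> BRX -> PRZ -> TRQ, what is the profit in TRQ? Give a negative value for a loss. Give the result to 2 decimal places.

-153.34

1000 TRQ × 0.751 = 751 AUR
751 AUR × 1.04 = 781.04 BRX
781.04 BRX × 1.78 = 1390.2512 PRZ
1390.2512 PRZ × 0.609 = 846.6629808 TRQ
Net change: 846.6629808 − 1000 = -153.3370192 TRQ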